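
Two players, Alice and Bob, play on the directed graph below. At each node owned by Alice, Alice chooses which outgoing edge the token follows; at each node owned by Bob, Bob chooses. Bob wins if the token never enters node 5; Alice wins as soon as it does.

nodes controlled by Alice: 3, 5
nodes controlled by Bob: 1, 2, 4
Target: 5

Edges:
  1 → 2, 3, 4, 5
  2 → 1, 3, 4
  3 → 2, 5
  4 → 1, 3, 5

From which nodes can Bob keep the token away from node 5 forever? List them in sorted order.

A0 = {5}
A1: add {3} — 3 (Alice) has 3→5.
A2 = A1; e.g. 1 (Bob) can still go to 2. Fixed point.
Alice's attractor = {3, 5}; Bob avoids the target exactly from the complement.

1, 2, 4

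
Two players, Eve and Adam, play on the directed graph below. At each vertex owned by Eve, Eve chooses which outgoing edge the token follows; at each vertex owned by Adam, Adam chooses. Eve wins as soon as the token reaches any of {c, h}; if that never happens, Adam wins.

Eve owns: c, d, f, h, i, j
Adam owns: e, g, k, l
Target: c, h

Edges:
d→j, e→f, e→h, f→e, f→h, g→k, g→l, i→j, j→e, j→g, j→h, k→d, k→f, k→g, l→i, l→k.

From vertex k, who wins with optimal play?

A0 = {c, h}
A1: add {f, j} — f (Eve) has f→h; j (Eve) has j→h.
A2: add {d, e, i} — d (Eve) has d→j; e (Adam): all of {f, h} already in; i (Eve) has i→j.
A3 = A2; e.g. g (Adam) can still go to k. Fixed point.
k never enters the attractor, so Adam can avoid the target forever.

Adam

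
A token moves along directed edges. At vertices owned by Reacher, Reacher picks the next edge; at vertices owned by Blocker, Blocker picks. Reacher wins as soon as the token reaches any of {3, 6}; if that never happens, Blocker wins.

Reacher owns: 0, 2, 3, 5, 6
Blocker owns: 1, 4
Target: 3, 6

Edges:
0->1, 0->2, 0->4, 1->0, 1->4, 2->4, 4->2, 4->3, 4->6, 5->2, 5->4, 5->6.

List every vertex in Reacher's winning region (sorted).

A0 = {3, 6}
A1: add {5} — 5 (Reacher) has 5→6.
A2 = A1; e.g. 0 (Reacher) has no edge into A1. Fixed point.
Reacher's winning region = {3, 5, 6}.

3, 5, 6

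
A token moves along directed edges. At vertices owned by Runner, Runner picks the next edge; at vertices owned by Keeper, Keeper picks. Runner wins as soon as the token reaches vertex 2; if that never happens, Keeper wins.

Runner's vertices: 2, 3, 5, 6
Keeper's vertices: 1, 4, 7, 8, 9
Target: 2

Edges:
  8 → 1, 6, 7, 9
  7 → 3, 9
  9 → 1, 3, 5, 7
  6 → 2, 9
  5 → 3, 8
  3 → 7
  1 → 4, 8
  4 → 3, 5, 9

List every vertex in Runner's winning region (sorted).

2, 6

A0 = {2}
A1: add {6} — 6 (Runner) has 6→2.
A2 = A1; e.g. 1 (Keeper) can still go to 4. Fixed point.
Runner's winning region = {2, 6}.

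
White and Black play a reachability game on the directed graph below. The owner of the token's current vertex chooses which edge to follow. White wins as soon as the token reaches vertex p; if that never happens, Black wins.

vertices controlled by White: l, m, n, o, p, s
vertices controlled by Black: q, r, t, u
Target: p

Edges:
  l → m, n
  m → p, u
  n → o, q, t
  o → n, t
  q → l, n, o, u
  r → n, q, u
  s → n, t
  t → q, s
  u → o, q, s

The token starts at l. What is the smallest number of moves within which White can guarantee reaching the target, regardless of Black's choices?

A0 = {p}
A1: add {m} — m (White) has m→p.
A2: add {l} — l (White) has l→m.
A3 = A2; e.g. n (White) has no edge into A2. Fixed point.
l enters the attractor at level 2, so White can force the target in 2 moves from there.

2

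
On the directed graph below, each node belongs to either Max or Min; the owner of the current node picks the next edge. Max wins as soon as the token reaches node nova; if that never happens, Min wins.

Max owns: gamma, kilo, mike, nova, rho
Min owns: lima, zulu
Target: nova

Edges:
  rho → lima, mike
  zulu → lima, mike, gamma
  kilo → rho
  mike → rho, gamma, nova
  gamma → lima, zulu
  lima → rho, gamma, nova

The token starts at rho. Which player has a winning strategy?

Max

A0 = {nova}
A1: add {mike} — mike (Max) has mike→nova.
A2: add {rho} — rho (Max) has rho→mike.
rho ∈ A2, so Max can force the target.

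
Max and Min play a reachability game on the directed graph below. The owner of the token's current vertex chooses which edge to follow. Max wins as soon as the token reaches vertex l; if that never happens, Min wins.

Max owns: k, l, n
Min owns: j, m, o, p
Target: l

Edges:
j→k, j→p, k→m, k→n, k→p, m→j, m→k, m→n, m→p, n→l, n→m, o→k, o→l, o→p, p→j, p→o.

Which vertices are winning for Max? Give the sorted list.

A0 = {l}
A1: add {n} — n (Max) has n→l.
A2: add {k} — k (Max) has k→n.
A3 = A2; e.g. j (Min) can still go to p. Fixed point.
Max's winning region = {k, l, n}.

k, l, n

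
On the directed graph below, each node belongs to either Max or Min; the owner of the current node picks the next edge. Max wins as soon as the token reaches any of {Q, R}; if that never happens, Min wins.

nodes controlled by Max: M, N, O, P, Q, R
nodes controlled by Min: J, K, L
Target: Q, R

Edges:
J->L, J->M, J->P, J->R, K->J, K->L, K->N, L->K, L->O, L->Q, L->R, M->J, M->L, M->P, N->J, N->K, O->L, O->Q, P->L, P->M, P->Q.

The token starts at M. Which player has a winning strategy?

Max

A0 = {Q, R}
A1: add {O, P} — O (Max) has O→Q; P (Max) has P→Q.
A2: add {M} — M (Max) has M→P.
A3 = A2; e.g. J (Min) can still go to L. Fixed point.
M ∈ A2, so Max can force the target.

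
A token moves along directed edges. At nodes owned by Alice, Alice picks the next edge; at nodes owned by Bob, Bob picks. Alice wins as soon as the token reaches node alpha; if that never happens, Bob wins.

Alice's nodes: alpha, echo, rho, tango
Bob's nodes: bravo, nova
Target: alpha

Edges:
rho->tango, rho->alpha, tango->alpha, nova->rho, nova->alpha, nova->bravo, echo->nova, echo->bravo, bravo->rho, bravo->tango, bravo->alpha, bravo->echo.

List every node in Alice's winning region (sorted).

A0 = {alpha}
A1: add {rho, tango} — rho (Alice) has rho→alpha; tango (Alice) has tango→alpha.
A2 = A1; e.g. nova (Bob) can still go to bravo. Fixed point.
Alice's winning region = {alpha, rho, tango}.

alpha, rho, tango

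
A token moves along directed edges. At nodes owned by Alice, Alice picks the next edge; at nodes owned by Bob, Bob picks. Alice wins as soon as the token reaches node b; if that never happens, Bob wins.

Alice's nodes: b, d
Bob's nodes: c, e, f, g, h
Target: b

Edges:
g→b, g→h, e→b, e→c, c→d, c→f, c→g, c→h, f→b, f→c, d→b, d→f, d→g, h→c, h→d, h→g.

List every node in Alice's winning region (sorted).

A0 = {b}
A1: add {d} — d (Alice) has d→b.
A2 = A1; e.g. c (Bob) can still go to f. Fixed point.
Alice's winning region = {b, d}.

b, d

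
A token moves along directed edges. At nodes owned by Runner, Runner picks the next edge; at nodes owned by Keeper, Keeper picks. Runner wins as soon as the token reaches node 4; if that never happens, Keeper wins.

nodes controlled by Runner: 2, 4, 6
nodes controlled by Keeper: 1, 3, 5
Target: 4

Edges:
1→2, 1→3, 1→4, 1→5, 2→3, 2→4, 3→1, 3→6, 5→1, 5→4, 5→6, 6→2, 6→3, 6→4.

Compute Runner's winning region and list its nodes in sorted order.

A0 = {4}
A1: add {2, 6} — 2 (Runner) has 2→4; 6 (Runner) has 6→4.
A2 = A1; e.g. 1 (Keeper) can still go to 3. Fixed point.
Runner's winning region = {2, 4, 6}.

2, 4, 6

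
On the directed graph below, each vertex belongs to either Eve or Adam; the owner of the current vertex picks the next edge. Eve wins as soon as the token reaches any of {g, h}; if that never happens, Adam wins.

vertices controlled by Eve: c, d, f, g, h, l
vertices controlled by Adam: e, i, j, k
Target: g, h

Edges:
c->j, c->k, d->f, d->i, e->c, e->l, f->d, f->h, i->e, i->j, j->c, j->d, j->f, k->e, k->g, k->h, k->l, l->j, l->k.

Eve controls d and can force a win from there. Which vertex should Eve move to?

f

A0 = {g, h}
A1: add {f} — f (Eve) has f→h.
A2: add {d} — d (Eve) has d→f.
A3 = A2; e.g. c (Eve) has no edge into A2. Fixed point.
From d, successor f is in the attractor (rank 1); the other successor i is not.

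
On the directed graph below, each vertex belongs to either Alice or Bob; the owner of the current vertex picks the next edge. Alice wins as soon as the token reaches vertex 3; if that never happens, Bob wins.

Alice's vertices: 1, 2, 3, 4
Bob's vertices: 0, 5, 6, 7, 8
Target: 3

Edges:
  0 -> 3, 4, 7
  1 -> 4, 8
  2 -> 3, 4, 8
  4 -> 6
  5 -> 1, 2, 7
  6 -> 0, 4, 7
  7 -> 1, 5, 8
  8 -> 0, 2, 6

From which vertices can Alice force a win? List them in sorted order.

A0 = {3}
A1: add {2} — 2 (Alice) has 2→3.
A2 = A1; e.g. 0 (Bob) can still go to 4. Fixed point.
Alice's winning region = {2, 3}.

2, 3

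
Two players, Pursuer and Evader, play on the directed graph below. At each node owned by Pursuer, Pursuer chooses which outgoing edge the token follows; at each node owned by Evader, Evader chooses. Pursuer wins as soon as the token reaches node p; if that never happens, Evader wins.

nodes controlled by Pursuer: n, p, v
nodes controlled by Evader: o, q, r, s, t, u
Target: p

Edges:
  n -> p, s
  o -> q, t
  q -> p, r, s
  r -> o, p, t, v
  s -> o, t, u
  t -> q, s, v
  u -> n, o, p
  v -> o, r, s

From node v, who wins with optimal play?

A0 = {p}
A1: add {n} — n (Pursuer) has n→p.
A2 = A1; e.g. o (Evader) can still go to q. Fixed point.
v never enters the attractor, so Evader can avoid the target forever.

Evader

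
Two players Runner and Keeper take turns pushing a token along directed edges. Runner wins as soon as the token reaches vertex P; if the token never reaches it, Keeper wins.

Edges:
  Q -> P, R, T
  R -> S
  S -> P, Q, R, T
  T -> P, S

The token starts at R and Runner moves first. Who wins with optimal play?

Keeper

Track states (vertex, player-to-move).
A0 = {(P,Runner), (P,Keeper)}
A1: add {(Q,Runner), (S,Runner), (T,Runner)}.
A2: add {(R,Keeper), (T,Keeper)}.
A3 = A2; e.g. (Q,Keeper) stays out. (R,Runner) never enters ⇒ Keeper avoids the target.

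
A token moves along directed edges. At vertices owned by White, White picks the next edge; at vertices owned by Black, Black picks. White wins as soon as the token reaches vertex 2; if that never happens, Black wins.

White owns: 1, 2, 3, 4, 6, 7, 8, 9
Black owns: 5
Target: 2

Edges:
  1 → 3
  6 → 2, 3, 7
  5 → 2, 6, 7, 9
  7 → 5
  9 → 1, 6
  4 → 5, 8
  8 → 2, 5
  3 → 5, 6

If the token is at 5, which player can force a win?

A0 = {2}
A1: add {6, 8} — 6 (White) has 6→2; 8 (White) has 8→2.
A2: add {3, 4, 9} — 3 (White) has 3→6; 4 (White) has 4→8; 9 (White) has 9→6.
A3: add {1} — 1 (White) has 1→3.
A4 = A3; e.g. 5 (Black) can still go to 7. Fixed point.
5 never enters the attractor, so Black can avoid the target forever.

Black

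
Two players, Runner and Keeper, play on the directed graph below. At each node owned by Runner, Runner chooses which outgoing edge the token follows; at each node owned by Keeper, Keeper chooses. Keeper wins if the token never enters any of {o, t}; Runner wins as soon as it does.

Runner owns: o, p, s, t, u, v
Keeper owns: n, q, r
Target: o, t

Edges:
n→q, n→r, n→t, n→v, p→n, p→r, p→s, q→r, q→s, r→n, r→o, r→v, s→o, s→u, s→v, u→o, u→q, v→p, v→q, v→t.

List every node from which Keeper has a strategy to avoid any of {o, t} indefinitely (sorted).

n, q, r

A0 = {o, t}
A1: add {s, u, v} — s (Runner) has s→o; u (Runner) has u→o; v (Runner) has v→t.
A2: add {p} — p (Runner) has p→s.
A3 = A2; e.g. n (Keeper) can still go to q. Fixed point.
Runner's attractor = {o, p, s, t, u, v}; Keeper avoids the target exactly from the complement.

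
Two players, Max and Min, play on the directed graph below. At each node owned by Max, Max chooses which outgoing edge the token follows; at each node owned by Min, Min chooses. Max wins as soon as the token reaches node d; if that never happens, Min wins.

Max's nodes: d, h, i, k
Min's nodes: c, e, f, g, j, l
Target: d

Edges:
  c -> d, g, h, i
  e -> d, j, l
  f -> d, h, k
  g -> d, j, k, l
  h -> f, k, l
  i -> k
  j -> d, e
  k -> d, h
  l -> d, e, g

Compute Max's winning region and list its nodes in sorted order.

d, f, h, i, k

A0 = {d}
A1: add {k} — k (Max) has k→d.
A2: add {h, i} — h (Max) has h→k; i (Max) has i→k.
A3: add {f} — f (Min): all of {d, h, k} already in.
A4 = A3; e.g. c (Min) can still go to g. Fixed point.
Max's winning region = {d, f, h, i, k}.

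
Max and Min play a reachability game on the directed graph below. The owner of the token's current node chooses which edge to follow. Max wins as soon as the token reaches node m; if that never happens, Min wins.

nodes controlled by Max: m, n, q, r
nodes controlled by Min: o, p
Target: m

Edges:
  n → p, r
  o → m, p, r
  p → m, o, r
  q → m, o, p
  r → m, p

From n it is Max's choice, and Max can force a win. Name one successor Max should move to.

A0 = {m}
A1: add {q, r} — q (Max) has q→m; r (Max) has r→m.
A2: add {n} — n (Max) has n→r.
A3 = A2; e.g. o (Min) can still go to p. Fixed point.
From n, successor r is in the attractor (rank 1); the other successor p is not.

r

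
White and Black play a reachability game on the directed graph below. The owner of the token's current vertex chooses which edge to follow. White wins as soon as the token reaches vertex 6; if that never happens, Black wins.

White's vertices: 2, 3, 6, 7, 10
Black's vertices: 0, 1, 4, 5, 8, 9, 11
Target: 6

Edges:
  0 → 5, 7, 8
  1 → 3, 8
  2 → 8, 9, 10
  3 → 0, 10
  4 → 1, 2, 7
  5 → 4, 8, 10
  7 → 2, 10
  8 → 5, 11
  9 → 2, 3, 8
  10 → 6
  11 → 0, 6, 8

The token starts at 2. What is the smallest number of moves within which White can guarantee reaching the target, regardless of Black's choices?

2

A0 = {6}
A1: add {10} — 10 (White) has 10→6.
A2: add {2, 3, 7} — 2 (White) has 2→10; 3 (White) has 3→10; 7 (White) has 7→10.
A3 = A2; e.g. 0 (Black) can still go to 5. Fixed point.
2 enters the attractor at level 2, so White can force the target in 2 moves from there.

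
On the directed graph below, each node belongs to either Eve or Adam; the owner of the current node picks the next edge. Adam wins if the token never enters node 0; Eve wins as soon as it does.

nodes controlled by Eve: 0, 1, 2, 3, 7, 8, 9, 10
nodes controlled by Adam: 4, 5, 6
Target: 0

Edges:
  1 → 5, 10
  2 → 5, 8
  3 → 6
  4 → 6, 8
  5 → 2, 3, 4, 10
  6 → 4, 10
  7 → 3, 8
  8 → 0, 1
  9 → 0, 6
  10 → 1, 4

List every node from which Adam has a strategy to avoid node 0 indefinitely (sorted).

A0 = {0}
A1: add {8, 9} — 8 (Eve) has 8→0; 9 (Eve) has 9→0.
A2: add {2, 7} — 2 (Eve) has 2→8; 7 (Eve) has 7→8.
A3 = A2; e.g. 1 (Eve) has no edge into A2. Fixed point.
Eve's attractor = {0, 2, 7, 8, 9}; Adam avoids the target exactly from the complement.

1, 3, 4, 5, 6, 10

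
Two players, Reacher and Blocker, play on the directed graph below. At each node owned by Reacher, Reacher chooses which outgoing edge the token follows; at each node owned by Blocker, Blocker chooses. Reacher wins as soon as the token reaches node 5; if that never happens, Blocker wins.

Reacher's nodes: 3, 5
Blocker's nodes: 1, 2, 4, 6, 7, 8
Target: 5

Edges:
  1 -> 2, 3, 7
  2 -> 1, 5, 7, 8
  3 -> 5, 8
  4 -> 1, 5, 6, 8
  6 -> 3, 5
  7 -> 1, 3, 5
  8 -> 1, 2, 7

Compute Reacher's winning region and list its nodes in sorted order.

A0 = {5}
A1: add {3} — 3 (Reacher) has 3→5.
A2: add {6} — 6 (Blocker): all of {3, 5} already in.
A3 = A2; e.g. 1 (Blocker) can still go to 2. Fixed point.
Reacher's winning region = {3, 5, 6}.

3, 5, 6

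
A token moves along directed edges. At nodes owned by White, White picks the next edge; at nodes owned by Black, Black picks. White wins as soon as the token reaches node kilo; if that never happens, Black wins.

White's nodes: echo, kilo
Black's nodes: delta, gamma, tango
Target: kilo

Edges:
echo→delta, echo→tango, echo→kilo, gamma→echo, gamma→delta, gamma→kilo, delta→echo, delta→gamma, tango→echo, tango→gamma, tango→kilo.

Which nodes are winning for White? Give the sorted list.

echo, kilo

A0 = {kilo}
A1: add {echo} — echo (White) has echo→kilo.
A2 = A1; e.g. gamma (Black) can still go to delta. Fixed point.
White's winning region = {echo, kilo}.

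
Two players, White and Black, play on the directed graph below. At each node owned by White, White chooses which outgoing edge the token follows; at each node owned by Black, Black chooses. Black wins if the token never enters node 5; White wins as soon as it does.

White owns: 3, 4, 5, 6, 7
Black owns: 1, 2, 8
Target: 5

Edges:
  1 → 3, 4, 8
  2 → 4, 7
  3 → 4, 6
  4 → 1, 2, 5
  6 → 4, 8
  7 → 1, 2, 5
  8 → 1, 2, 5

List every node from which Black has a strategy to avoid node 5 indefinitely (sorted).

1, 8

A0 = {5}
A1: add {4, 7} — 4 (White) has 4→5; 7 (White) has 7→5.
A2: add {2, 3, 6} — 2 (Black): all of {4, 7} already in; 3 (White) has 3→4; 6 (White) has 6→4.
A3 = A2; e.g. 1 (Black) can still go to 8. Fixed point.
White's attractor = {2, 3, 4, 5, 6, 7}; Black avoids the target exactly from the complement.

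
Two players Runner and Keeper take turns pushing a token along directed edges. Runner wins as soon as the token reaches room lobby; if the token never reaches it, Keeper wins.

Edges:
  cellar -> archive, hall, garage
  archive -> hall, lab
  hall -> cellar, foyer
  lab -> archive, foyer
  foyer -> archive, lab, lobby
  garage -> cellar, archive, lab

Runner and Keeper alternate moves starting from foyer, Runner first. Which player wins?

Runner

Track states (vertex, player-to-move).
A0 = {(lobby,Runner), (lobby,Keeper)}
A1: add {(foyer,Runner)}.
(foyer,Runner) ∈ A1 ⇒ Runner forces the target.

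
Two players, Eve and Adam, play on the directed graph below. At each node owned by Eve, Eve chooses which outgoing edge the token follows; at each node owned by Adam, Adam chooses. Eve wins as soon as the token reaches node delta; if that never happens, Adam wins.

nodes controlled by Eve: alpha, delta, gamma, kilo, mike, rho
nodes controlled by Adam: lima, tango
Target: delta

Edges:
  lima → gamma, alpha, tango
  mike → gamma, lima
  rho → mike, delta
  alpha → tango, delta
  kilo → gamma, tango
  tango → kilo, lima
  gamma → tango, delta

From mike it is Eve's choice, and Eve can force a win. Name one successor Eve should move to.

A0 = {delta}
A1: add {alpha, gamma, rho} — gamma (Eve) has gamma→delta; alpha (Eve) has alpha→delta; rho (Eve) has rho→delta.
A2: add {kilo, mike} — mike (Eve) has mike→gamma; kilo (Eve) has kilo→gamma.
A3 = A2; e.g. lima (Adam) can still go to tango. Fixed point.
From mike, successor gamma is in the attractor (rank 1); the other successor lima is not.

gamma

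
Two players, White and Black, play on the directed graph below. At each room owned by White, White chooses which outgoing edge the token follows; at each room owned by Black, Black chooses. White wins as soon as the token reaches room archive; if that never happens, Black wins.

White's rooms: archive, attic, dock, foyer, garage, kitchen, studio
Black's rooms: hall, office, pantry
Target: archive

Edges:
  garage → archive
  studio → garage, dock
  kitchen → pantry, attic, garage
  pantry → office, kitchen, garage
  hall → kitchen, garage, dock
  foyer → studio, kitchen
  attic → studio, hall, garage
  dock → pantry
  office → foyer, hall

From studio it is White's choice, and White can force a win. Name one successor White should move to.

garage

A0 = {archive}
A1: add {garage} — garage (White) has garage→archive.
A2: add {attic, kitchen, studio} — studio (White) has studio→garage; attic (White) has attic→garage; kitchen (White) has kitchen→garage.
A3: add {foyer} — foyer (White) has foyer→studio.
A4 = A3; e.g. office (Black) can still go to hall. Fixed point.
From studio, successor garage is in the attractor (rank 1); the other successor dock is not.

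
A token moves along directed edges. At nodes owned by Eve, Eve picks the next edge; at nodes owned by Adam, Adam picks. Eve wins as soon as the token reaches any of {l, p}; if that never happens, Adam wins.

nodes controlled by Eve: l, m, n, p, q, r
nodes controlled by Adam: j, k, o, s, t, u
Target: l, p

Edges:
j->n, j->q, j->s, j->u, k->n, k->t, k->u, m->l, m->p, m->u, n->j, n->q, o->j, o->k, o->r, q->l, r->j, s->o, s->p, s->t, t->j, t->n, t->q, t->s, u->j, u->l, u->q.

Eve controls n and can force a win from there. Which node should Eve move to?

A0 = {l, p}
A1: add {m, q} — m (Eve) has m→l; q (Eve) has q→l.
A2: add {n} — n (Eve) has n→q.
A3 = A2; e.g. j (Adam) can still go to s. Fixed point.
From n, successor q is in the attractor (rank 1); the other successor j is not.

q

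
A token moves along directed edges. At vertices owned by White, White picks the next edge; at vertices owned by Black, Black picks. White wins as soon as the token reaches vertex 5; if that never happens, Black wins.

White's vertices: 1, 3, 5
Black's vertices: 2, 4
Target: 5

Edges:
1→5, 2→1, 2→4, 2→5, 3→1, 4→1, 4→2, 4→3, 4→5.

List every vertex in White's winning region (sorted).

1, 3, 5

A0 = {5}
A1: add {1} — 1 (White) has 1→5.
A2: add {3} — 3 (White) has 3→1.
A3 = A2; e.g. 2 (Black) can still go to 4. Fixed point.
White's winning region = {1, 3, 5}.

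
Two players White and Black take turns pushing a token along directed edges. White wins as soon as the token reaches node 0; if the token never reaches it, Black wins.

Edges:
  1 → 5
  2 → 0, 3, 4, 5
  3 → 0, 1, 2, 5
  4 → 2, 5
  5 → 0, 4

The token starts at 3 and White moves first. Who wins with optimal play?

Track states (vertex, player-to-move).
A0 = {(0,White), (0,Black)}
A1: add {(2,White), (3,White), (5,White)}.
(3,White) ∈ A1 ⇒ White forces the target.

White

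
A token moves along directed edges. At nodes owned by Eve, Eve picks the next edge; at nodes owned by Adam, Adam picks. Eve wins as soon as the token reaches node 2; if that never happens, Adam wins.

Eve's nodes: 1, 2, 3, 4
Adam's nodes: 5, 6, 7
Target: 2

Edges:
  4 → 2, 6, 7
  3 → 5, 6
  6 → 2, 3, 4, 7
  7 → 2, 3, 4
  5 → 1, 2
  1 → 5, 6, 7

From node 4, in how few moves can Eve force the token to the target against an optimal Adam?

A0 = {2}
A1: add {4} — 4 (Eve) has 4→2.
A2 = A1; e.g. 1 (Eve) has no edge into A1. Fixed point.
4 enters the attractor at level 1, so Eve can force the target in 1 move from there.

1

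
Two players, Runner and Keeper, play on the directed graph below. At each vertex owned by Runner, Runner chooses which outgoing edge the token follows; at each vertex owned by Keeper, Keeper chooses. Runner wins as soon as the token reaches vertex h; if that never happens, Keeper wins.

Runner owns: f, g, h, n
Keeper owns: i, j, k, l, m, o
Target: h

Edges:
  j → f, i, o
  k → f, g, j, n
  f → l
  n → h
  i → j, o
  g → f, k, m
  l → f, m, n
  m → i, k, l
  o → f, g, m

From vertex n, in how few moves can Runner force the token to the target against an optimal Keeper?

A0 = {h}
A1: add {n} — n (Runner) has n→h.
A2 = A1; e.g. f (Runner) has no edge into A1. Fixed point.
n enters the attractor at level 1, so Runner can force the target in 1 move from there.

1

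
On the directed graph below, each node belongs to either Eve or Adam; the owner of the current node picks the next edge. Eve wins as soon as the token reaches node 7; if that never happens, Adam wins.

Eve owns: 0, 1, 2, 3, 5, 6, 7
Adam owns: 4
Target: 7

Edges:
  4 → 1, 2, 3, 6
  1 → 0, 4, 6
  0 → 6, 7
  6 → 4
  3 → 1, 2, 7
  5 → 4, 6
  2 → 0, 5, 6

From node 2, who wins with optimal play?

A0 = {7}
A1: add {0, 3} — 0 (Eve) has 0→7; 3 (Eve) has 3→7.
A2: add {1, 2} — 1 (Eve) has 1→0; 2 (Eve) has 2→0.
A3 = A2; e.g. 4 (Adam) can still go to 6. Fixed point.
2 ∈ A2, so Eve can force the target.

Eve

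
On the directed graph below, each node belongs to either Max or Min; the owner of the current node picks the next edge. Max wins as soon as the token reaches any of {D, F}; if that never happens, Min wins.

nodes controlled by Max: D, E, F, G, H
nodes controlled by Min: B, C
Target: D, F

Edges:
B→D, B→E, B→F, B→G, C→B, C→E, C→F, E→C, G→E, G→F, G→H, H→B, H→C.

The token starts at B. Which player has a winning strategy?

Min

A0 = {D, F}
A1: add {G} — G (Max) has G→F.
A2 = A1; e.g. B (Min) can still go to E. Fixed point.
B never enters the attractor, so Min can avoid the target forever.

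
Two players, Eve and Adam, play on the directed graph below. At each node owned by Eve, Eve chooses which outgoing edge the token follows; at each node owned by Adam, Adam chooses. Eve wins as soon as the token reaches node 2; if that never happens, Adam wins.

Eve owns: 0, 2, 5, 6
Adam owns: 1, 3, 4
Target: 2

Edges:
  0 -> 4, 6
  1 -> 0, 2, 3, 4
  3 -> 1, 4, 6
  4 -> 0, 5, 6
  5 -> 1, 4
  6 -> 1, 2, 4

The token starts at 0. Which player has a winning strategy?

A0 = {2}
A1: add {6} — 6 (Eve) has 6→2.
A2: add {0} — 0 (Eve) has 0→6.
A3 = A2; e.g. 1 (Adam) can still go to 3. Fixed point.
0 ∈ A2, so Eve can force the target.

Eve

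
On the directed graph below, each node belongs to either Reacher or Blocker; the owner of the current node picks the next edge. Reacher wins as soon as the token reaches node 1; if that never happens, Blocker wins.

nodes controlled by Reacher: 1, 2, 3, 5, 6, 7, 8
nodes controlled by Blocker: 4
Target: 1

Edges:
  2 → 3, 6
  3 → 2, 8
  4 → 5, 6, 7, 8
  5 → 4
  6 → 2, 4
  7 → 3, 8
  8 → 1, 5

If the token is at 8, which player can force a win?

A0 = {1}
A1: add {8} — 8 (Reacher) has 8→1.
8 ∈ A1, so Reacher can force the target.

Reacher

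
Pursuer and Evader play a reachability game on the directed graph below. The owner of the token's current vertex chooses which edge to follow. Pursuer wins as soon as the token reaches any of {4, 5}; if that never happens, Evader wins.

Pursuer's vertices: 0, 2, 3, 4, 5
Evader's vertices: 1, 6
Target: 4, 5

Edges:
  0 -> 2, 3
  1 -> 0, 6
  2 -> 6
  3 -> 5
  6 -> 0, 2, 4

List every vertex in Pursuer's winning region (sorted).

A0 = {4, 5}
A1: add {3} — 3 (Pursuer) has 3→5.
A2: add {0} — 0 (Pursuer) has 0→3.
A3 = A2; e.g. 1 (Evader) can still go to 6. Fixed point.
Pursuer's winning region = {0, 3, 4, 5}.

0, 3, 4, 5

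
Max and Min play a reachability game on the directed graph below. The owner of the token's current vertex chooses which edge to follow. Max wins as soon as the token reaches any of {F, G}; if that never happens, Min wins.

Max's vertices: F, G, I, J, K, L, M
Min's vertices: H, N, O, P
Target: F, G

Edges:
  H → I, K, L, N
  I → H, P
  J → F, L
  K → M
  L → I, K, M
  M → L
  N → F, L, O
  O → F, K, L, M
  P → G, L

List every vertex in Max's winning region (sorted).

F, G, J

A0 = {F, G}
A1: add {J} — J (Max) has J→F.
A2 = A1; e.g. H (Min) can still go to I. Fixed point.
Max's winning region = {F, G, J}.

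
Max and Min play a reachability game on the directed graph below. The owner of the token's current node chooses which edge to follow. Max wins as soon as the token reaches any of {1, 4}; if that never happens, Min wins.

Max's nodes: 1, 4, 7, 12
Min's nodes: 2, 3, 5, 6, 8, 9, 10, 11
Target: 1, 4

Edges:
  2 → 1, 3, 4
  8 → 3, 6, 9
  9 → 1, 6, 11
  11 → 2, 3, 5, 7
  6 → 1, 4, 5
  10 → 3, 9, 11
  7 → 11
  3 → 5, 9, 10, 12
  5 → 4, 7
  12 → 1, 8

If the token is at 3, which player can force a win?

Min

A0 = {1, 4}
A1: add {12} — 12 (Max) has 12→1.
A2 = A1; e.g. 2 (Min) can still go to 3. Fixed point.
3 never enters the attractor, so Min can avoid the target forever.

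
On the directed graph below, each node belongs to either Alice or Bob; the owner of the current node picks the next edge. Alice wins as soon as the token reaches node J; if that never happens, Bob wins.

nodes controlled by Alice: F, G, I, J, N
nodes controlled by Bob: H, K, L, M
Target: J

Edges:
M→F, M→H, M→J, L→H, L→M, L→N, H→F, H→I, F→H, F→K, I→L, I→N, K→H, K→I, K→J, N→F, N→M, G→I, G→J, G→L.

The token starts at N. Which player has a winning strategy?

Bob

A0 = {J}
A1: add {G} — G (Alice) has G→J.
A2 = A1; e.g. F (Alice) has no edge into A1. Fixed point.
N never enters the attractor, so Bob can avoid the target forever.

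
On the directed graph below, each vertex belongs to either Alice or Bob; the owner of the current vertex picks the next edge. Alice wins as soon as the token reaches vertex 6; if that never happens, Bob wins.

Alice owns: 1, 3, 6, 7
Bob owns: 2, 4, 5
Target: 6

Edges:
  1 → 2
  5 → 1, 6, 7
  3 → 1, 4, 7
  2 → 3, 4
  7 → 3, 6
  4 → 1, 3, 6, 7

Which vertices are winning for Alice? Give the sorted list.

A0 = {6}
A1: add {7} — 7 (Alice) has 7→6.
A2: add {3} — 3 (Alice) has 3→7.
A3 = A2; e.g. 1 (Alice) has no edge into A2. Fixed point.
Alice's winning region = {3, 6, 7}.

3, 6, 7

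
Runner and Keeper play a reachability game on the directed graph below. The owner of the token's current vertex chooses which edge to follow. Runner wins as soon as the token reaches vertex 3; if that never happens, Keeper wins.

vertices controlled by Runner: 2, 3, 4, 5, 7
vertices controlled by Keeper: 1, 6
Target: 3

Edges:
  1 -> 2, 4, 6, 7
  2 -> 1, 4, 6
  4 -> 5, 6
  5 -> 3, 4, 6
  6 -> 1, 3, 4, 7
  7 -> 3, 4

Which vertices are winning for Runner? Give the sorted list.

2, 3, 4, 5, 7

A0 = {3}
A1: add {5, 7} — 5 (Runner) has 5→3; 7 (Runner) has 7→3.
A2: add {4} — 4 (Runner) has 4→5.
A3: add {2} — 2 (Runner) has 2→4.
A4 = A3; e.g. 1 (Keeper) can still go to 6. Fixed point.
Runner's winning region = {2, 3, 4, 5, 7}.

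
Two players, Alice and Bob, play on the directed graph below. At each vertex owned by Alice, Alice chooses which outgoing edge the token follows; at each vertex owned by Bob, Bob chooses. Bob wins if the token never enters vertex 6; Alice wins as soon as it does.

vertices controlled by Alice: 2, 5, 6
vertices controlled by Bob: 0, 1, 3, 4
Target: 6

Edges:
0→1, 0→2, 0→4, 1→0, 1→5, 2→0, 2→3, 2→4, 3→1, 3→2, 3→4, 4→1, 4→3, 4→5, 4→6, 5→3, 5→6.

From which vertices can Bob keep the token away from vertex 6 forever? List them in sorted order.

0, 1, 2, 3, 4

A0 = {6}
A1: add {5} — 5 (Alice) has 5→6.
A2 = A1; e.g. 0 (Bob) can still go to 1. Fixed point.
Alice's attractor = {5, 6}; Bob avoids the target exactly from the complement.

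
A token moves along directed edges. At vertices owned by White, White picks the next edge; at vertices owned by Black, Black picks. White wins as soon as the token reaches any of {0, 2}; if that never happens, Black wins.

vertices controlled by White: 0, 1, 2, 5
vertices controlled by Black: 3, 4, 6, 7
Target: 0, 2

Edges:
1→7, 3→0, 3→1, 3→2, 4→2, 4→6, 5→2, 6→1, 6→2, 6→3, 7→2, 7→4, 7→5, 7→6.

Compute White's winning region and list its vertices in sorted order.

A0 = {0, 2}
A1: add {5} — 5 (White) has 5→2.
A2 = A1; e.g. 1 (White) has no edge into A1. Fixed point.
White's winning region = {0, 2, 5}.

0, 2, 5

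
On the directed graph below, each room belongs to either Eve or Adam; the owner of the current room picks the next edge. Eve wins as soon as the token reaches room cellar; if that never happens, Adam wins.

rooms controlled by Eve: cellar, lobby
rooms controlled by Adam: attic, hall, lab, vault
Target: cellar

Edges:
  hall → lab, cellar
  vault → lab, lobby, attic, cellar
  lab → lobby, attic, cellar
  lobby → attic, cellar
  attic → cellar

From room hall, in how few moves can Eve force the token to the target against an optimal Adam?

3

A0 = {cellar}
A1: add {attic, lobby} — lobby (Eve) has lobby→cellar; attic (Adam): all of {cellar} already in.
A2: add {lab} — lab (Adam): all of {lobby, attic, cellar} already in.
A3: add {hall, vault} — hall (Adam): all of {lab, cellar} already in; vault (Adam): all of {lab, lobby, attic, cellar} already in.
A3 = all vertices. Fixed point.
hall enters the attractor at level 3, so Eve can force the target in 3 moves from there.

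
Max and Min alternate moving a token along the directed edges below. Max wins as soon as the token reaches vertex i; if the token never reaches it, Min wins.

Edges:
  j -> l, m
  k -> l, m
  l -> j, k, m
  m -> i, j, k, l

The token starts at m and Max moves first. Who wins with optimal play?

Max

Track states (vertex, player-to-move).
A0 = {(i,Max), (i,Min)}
A1: add {(m,Max)}.
(m,Max) ∈ A1 ⇒ Max forces the target.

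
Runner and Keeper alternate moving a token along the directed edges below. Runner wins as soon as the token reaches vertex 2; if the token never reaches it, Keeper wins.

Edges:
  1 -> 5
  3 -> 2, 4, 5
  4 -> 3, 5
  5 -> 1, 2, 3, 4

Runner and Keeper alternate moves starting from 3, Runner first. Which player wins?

Track states (vertex, player-to-move).
A0 = {(2,Runner), (2,Keeper)}
A1: add {(3,Runner), (5,Runner)}.
(3,Runner) ∈ A1 ⇒ Runner forces the target.

Runner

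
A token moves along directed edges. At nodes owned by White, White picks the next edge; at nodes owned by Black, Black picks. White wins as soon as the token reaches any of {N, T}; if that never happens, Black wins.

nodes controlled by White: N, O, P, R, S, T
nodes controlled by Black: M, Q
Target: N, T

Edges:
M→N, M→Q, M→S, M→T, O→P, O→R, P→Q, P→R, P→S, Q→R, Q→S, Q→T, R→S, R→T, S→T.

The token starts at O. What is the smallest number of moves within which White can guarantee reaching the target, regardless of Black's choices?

A0 = {N, T}
A1: add {R, S} — R (White) has R→T; S (White) has S→T.
A2: add {O, P, Q} — O (White) has O→R; P (White) has P→R; Q (Black): all of {R, S, T} already in.
O enters the attractor at level 2, so White can force the target in 2 moves from there.

2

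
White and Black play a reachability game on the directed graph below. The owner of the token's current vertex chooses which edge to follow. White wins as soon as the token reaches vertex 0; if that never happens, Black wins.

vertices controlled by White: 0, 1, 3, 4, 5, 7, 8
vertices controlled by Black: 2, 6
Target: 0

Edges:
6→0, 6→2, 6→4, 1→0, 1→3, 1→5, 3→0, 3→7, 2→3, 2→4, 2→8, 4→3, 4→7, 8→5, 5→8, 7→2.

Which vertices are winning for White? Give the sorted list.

A0 = {0}
A1: add {1, 3} — 1 (White) has 1→0; 3 (White) has 3→0.
A2: add {4} — 4 (White) has 4→3.
A3 = A2; e.g. 2 (Black) can still go to 8. Fixed point.
White's winning region = {0, 1, 3, 4}.

0, 1, 3, 4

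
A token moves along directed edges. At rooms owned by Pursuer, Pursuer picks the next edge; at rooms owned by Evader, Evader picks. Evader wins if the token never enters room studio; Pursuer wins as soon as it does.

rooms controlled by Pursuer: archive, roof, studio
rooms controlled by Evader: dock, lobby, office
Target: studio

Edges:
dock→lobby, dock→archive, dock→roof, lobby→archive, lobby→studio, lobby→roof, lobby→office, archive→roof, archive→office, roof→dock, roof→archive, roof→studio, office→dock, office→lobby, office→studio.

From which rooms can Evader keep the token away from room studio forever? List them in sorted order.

A0 = {studio}
A1: add {roof} — roof (Pursuer) has roof→studio.
A2: add {archive} — archive (Pursuer) has archive→roof.
A3 = A2; e.g. dock (Evader) can still go to lobby. Fixed point.
Pursuer's attractor = {archive, roof, studio}; Evader avoids the target exactly from the complement.

dock, lobby, office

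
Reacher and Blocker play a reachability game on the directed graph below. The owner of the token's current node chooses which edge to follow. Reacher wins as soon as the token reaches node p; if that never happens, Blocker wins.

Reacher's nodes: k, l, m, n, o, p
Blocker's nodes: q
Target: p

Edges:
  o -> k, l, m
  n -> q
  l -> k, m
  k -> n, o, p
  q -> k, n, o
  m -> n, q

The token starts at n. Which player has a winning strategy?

A0 = {p}
A1: add {k} — k (Reacher) has k→p.
A2: add {l, o} — l (Reacher) has l→k; o (Reacher) has o→k.
A3 = A2; e.g. m (Reacher) has no edge into A2. Fixed point.
n never enters the attractor, so Blocker can avoid the target forever.

Blocker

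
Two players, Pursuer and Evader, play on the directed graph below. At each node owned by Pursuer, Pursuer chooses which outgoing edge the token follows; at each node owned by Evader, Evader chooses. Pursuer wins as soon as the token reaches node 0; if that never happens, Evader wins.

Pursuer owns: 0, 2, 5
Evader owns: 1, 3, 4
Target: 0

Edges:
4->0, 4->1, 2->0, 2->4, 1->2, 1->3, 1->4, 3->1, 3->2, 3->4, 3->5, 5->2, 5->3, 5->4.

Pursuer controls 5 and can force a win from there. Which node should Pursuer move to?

2

A0 = {0}
A1: add {2} — 2 (Pursuer) has 2→0.
A2: add {5} — 5 (Pursuer) has 5→2.
A3 = A2; e.g. 1 (Evader) can still go to 3. Fixed point.
From 5, successor 2 is in the attractor (rank 1); the other successors 3, 4 are not.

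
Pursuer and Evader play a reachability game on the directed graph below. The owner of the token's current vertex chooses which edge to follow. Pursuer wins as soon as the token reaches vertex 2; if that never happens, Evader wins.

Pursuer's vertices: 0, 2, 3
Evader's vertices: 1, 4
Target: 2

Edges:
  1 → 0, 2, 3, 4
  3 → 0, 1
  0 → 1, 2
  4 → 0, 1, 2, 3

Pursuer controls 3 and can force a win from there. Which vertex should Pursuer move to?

A0 = {2}
A1: add {0} — 0 (Pursuer) has 0→2.
A2: add {3} — 3 (Pursuer) has 3→0.
A3 = A2; e.g. 1 (Evader) can still go to 4. Fixed point.
From 3, successor 0 is in the attractor (rank 1); the other successor 1 is not.

0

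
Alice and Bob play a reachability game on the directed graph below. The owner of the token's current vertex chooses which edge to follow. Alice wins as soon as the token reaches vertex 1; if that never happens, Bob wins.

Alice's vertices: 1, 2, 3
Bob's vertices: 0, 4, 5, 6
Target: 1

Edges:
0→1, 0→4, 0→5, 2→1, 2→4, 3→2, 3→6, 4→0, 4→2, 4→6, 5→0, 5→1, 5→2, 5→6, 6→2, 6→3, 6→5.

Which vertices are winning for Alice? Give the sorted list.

A0 = {1}
A1: add {2} — 2 (Alice) has 2→1.
A2: add {3} — 3 (Alice) has 3→2.
A3 = A2; e.g. 0 (Bob) can still go to 4. Fixed point.
Alice's winning region = {1, 2, 3}.

1, 2, 3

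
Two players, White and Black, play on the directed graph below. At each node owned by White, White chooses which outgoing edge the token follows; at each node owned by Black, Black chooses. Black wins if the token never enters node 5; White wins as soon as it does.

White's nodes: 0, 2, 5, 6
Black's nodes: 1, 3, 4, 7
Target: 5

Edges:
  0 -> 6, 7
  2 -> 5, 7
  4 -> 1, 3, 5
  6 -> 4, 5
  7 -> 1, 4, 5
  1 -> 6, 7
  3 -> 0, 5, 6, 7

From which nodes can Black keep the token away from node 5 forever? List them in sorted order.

A0 = {5}
A1: add {2, 6} — 2 (White) has 2→5; 6 (White) has 6→5.
A2: add {0} — 0 (White) has 0→6.
A3 = A2; e.g. 1 (Black) can still go to 7. Fixed point.
White's attractor = {0, 2, 5, 6}; Black avoids the target exactly from the complement.

1, 3, 4, 7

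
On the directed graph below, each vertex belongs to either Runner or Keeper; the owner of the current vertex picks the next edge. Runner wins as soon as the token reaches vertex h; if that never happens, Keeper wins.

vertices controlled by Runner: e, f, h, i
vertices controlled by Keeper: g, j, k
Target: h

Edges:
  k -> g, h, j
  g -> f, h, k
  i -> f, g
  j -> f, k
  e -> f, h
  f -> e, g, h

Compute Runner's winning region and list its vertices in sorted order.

e, f, h, i

A0 = {h}
A1: add {e, f} — e (Runner) has e→h; f (Runner) has f→h.
A2: add {i} — i (Runner) has i→f.
A3 = A2; e.g. g (Keeper) can still go to k. Fixed point.
Runner's winning region = {e, f, h, i}.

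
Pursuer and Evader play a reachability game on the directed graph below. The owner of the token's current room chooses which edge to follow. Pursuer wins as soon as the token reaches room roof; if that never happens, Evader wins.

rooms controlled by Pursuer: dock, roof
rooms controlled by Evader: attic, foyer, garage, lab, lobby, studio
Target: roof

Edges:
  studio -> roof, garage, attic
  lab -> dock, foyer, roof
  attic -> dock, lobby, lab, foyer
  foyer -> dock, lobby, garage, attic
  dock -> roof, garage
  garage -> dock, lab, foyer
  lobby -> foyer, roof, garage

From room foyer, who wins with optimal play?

Evader

A0 = {roof}
A1: add {dock} — dock (Pursuer) has dock→roof.
A2 = A1; e.g. lobby (Evader) can still go to foyer. Fixed point.
foyer never enters the attractor, so Evader can avoid the target forever.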